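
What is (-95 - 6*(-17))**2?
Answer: 49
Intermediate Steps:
(-95 - 6*(-17))**2 = (-95 + 102)**2 = 7**2 = 49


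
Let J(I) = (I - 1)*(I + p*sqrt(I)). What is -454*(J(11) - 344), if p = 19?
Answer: 106236 - 86260*sqrt(11) ≈ -1.7986e+5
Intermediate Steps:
J(I) = (-1 + I)*(I + 19*sqrt(I)) (J(I) = (I - 1)*(I + 19*sqrt(I)) = (-1 + I)*(I + 19*sqrt(I)))
-454*(J(11) - 344) = -454*((11**2 - 1*11 - 19*sqrt(11) + 19*11**(3/2)) - 344) = -454*((121 - 11 - 19*sqrt(11) + 19*(11*sqrt(11))) - 344) = -454*((121 - 11 - 19*sqrt(11) + 209*sqrt(11)) - 344) = -454*((110 + 190*sqrt(11)) - 344) = -454*(-234 + 190*sqrt(11)) = 106236 - 86260*sqrt(11)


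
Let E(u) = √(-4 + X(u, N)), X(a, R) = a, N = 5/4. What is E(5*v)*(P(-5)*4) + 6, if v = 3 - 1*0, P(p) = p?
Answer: 6 - 20*√11 ≈ -60.333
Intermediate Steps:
v = 3 (v = 3 + 0 = 3)
N = 5/4 (N = 5*(¼) = 5/4 ≈ 1.2500)
E(u) = √(-4 + u)
E(5*v)*(P(-5)*4) + 6 = √(-4 + 5*3)*(-5*4) + 6 = √(-4 + 15)*(-20) + 6 = √11*(-20) + 6 = -20*√11 + 6 = 6 - 20*√11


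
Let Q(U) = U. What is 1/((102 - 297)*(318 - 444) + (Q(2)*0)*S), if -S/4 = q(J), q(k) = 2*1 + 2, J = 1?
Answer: 1/24570 ≈ 4.0700e-5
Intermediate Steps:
q(k) = 4 (q(k) = 2 + 2 = 4)
S = -16 (S = -4*4 = -16)
1/((102 - 297)*(318 - 444) + (Q(2)*0)*S) = 1/((102 - 297)*(318 - 444) + (2*0)*(-16)) = 1/(-195*(-126) + 0*(-16)) = 1/(24570 + 0) = 1/24570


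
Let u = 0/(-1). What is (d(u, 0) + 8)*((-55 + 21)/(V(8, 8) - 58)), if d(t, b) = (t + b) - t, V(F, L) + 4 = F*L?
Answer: -136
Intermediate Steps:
V(F, L) = -4 + F*L
u = 0 (u = 0*(-1) = 0)
d(t, b) = b (d(t, b) = (b + t) - t = b)
(d(u, 0) + 8)*((-55 + 21)/(V(8, 8) - 58)) = (0 + 8)*((-55 + 21)/((-4 + 8*8) - 58)) = 8*(-34/((-4 + 64) - 58)) = 8*(-34/(60 - 58)) = 8*(-34/2) = 8*(-34*1/2) = 8*(-17) = -136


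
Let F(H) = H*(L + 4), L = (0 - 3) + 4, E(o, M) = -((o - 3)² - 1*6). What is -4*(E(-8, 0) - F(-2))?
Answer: 420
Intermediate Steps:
E(o, M) = 6 - (-3 + o)² (E(o, M) = -((-3 + o)² - 6) = -(-6 + (-3 + o)²) = 6 - (-3 + o)²)
L = 1 (L = -3 + 4 = 1)
F(H) = 5*H (F(H) = H*(1 + 4) = H*5 = 5*H)
-4*(E(-8, 0) - F(-2)) = -4*((6 - (-3 - 8)²) - 5*(-2)) = -4*((6 - 1*(-11)²) - 1*(-10)) = -4*((6 - 1*121) + 10) = -4*((6 - 121) + 10) = -4*(-115 + 10) = -4*(-105) = 420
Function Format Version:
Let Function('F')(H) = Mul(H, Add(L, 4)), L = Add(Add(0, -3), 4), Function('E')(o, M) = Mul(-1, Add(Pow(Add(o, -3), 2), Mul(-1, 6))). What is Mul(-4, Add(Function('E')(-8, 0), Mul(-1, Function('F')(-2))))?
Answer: 420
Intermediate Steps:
Function('E')(o, M) = Add(6, Mul(-1, Pow(Add(-3, o), 2))) (Function('E')(o, M) = Mul(-1, Add(Pow(Add(-3, o), 2), -6)) = Mul(-1, Add(-6, Pow(Add(-3, o), 2))) = Add(6, Mul(-1, Pow(Add(-3, o), 2))))
L = 1 (L = Add(-3, 4) = 1)
Function('F')(H) = Mul(5, H) (Function('F')(H) = Mul(H, Add(1, 4)) = Mul(H, 5) = Mul(5, H))
Mul(-4, Add(Function('E')(-8, 0), Mul(-1, Function('F')(-2)))) = Mul(-4, Add(Add(6, Mul(-1, Pow(Add(-3, -8), 2))), Mul(-1, Mul(5, -2)))) = Mul(-4, Add(Add(6, Mul(-1, Pow(-11, 2))), Mul(-1, -10))) = Mul(-4, Add(Add(6, Mul(-1, 121)), 10)) = Mul(-4, Add(Add(6, -121), 10)) = Mul(-4, Add(-115, 10)) = Mul(-4, -105) = 420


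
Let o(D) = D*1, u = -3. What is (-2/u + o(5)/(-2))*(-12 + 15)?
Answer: -11/2 ≈ -5.5000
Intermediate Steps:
o(D) = D
(-2/u + o(5)/(-2))*(-12 + 15) = (-2/(-3) + 5/(-2))*(-12 + 15) = (-2*(-⅓) + 5*(-½))*3 = (⅔ - 5/2)*3 = -11/6*3 = -11/2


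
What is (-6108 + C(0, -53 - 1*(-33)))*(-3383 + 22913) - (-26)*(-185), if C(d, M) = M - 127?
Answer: -122164960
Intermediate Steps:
C(d, M) = -127 + M
(-6108 + C(0, -53 - 1*(-33)))*(-3383 + 22913) - (-26)*(-185) = (-6108 + (-127 + (-53 - 1*(-33))))*(-3383 + 22913) - (-26)*(-185) = (-6108 + (-127 + (-53 + 33)))*19530 - 1*4810 = (-6108 + (-127 - 20))*19530 - 4810 = (-6108 - 147)*19530 - 4810 = -6255*19530 - 4810 = -122160150 - 4810 = -122164960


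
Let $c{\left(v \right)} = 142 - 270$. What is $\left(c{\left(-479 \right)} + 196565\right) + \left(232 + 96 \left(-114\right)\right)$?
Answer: $185725$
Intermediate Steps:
$c{\left(v \right)} = -128$ ($c{\left(v \right)} = 142 - 270 = -128$)
$\left(c{\left(-479 \right)} + 196565\right) + \left(232 + 96 \left(-114\right)\right) = \left(-128 + 196565\right) + \left(232 + 96 \left(-114\right)\right) = 196437 + \left(232 - 10944\right) = 196437 - 10712 = 185725$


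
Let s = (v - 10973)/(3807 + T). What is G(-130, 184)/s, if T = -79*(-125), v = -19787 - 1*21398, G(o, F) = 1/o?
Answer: 6841/3390270 ≈ 0.0020178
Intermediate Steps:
v = -41185 (v = -19787 - 21398 = -41185)
T = 9875
s = -26079/6841 (s = (-41185 - 10973)/(3807 + 9875) = -52158/13682 = -52158*1/13682 = -26079/6841 ≈ -3.8122)
G(-130, 184)/s = 1/((-130)*(-26079/6841)) = -1/130*(-6841/26079) = 6841/3390270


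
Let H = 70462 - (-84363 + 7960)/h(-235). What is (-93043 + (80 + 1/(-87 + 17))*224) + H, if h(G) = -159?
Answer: -4090054/795 ≈ -5144.7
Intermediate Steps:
H = 11127055/159 (H = 70462 - (-84363 + 7960)/(-159) = 70462 - (-76403)*(-1)/159 = 70462 - 1*76403/159 = 70462 - 76403/159 = 11127055/159 ≈ 69982.)
(-93043 + (80 + 1/(-87 + 17))*224) + H = (-93043 + (80 + 1/(-87 + 17))*224) + 11127055/159 = (-93043 + (80 + 1/(-70))*224) + 11127055/159 = (-93043 + (80 - 1/70)*224) + 11127055/159 = (-93043 + (5599/70)*224) + 11127055/159 = (-93043 + 89584/5) + 11127055/159 = -375631/5 + 11127055/159 = -4090054/795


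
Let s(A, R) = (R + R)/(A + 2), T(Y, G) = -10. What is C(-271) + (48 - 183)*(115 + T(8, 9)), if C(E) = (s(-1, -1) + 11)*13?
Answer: -14058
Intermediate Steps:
s(A, R) = 2*R/(2 + A) (s(A, R) = (2*R)/(2 + A) = 2*R/(2 + A))
C(E) = 117 (C(E) = (2*(-1)/(2 - 1) + 11)*13 = (2*(-1)/1 + 11)*13 = (2*(-1)*1 + 11)*13 = (-2 + 11)*13 = 9*13 = 117)
C(-271) + (48 - 183)*(115 + T(8, 9)) = 117 + (48 - 183)*(115 - 10) = 117 - 135*105 = 117 - 14175 = -14058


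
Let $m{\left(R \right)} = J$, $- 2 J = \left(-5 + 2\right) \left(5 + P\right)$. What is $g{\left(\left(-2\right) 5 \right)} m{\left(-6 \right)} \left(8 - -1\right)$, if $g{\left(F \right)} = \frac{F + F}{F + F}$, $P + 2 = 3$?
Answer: $81$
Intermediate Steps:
$P = 1$ ($P = -2 + 3 = 1$)
$J = 9$ ($J = - \frac{\left(-5 + 2\right) \left(5 + 1\right)}{2} = - \frac{\left(-3\right) 6}{2} = \left(- \frac{1}{2}\right) \left(-18\right) = 9$)
$g{\left(F \right)} = 1$ ($g{\left(F \right)} = \frac{2 F}{2 F} = 2 F \frac{1}{2 F} = 1$)
$m{\left(R \right)} = 9$
$g{\left(\left(-2\right) 5 \right)} m{\left(-6 \right)} \left(8 - -1\right) = 1 \cdot 9 \left(8 - -1\right) = 9 \left(8 + 1\right) = 9 \cdot 9 = 81$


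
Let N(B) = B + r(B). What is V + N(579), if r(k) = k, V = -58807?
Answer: -57649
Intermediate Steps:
N(B) = 2*B (N(B) = B + B = 2*B)
V + N(579) = -58807 + 2*579 = -58807 + 1158 = -57649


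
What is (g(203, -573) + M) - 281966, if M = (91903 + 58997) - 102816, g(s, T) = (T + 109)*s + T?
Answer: -328647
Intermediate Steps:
g(s, T) = T + s*(109 + T) (g(s, T) = (109 + T)*s + T = s*(109 + T) + T = T + s*(109 + T))
M = 48084 (M = 150900 - 102816 = 48084)
(g(203, -573) + M) - 281966 = ((-573 + 109*203 - 573*203) + 48084) - 281966 = ((-573 + 22127 - 116319) + 48084) - 281966 = (-94765 + 48084) - 281966 = -46681 - 281966 = -328647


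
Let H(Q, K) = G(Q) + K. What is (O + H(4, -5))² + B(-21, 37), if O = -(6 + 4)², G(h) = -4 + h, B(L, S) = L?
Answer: 11004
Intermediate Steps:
O = -100 (O = -1*10² = -1*100 = -100)
H(Q, K) = -4 + K + Q (H(Q, K) = (-4 + Q) + K = -4 + K + Q)
(O + H(4, -5))² + B(-21, 37) = (-100 + (-4 - 5 + 4))² - 21 = (-100 - 5)² - 21 = (-105)² - 21 = 11025 - 21 = 11004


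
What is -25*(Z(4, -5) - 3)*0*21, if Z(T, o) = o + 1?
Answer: 0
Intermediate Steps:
Z(T, o) = 1 + o
-25*(Z(4, -5) - 3)*0*21 = -25*((1 - 5) - 3)*0*21 = -25*(-4 - 3)*0*21 = -(-175)*0*21 = -25*0*21 = 0*21 = 0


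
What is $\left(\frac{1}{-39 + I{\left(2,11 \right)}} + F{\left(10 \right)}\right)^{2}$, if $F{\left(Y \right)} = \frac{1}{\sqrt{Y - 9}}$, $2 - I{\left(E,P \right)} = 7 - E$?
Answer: $\frac{1681}{1764} \approx 0.95295$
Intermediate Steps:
$I{\left(E,P \right)} = -5 + E$ ($I{\left(E,P \right)} = 2 - \left(7 - E\right) = 2 + \left(-7 + E\right) = -5 + E$)
$F{\left(Y \right)} = \frac{1}{\sqrt{-9 + Y}}$
$\left(\frac{1}{-39 + I{\left(2,11 \right)}} + F{\left(10 \right)}\right)^{2} = \left(\frac{1}{-39 + \left(-5 + 2\right)} + \frac{1}{\sqrt{-9 + 10}}\right)^{2} = \left(\frac{1}{-39 - 3} + \frac{1}{\sqrt{1}}\right)^{2} = \left(\frac{1}{-42} + 1\right)^{2} = \left(- \frac{1}{42} + 1\right)^{2} = \left(\frac{41}{42}\right)^{2} = \frac{1681}{1764}$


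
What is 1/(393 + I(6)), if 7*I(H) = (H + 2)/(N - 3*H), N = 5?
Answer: 91/35755 ≈ 0.0025451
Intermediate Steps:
I(H) = (2 + H)/(7*(5 - 3*H)) (I(H) = ((H + 2)/(5 - 3*H))/7 = ((2 + H)/(5 - 3*H))/7 = (2 + H)/(7*(5 - 3*H)))
1/(393 + I(6)) = 1/(393 + (-2 - 1*6)/(7*(-5 + 3*6))) = 1/(393 + (-2 - 6)/(7*(-5 + 18))) = 1/(393 + (⅐)*(-8)/13) = 1/(393 + (⅐)*(1/13)*(-8)) = 1/(393 - 8/91) = 1/(35755/91) = 91/35755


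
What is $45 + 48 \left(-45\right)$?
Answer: $-2115$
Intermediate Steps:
$45 + 48 \left(-45\right) = 45 - 2160 = -2115$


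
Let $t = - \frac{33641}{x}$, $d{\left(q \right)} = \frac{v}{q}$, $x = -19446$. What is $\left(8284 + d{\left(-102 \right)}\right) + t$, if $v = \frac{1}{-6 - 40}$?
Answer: $\frac{125999209751}{15206772} \approx 8285.7$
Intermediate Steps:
$v = - \frac{1}{46}$ ($v = \frac{1}{-46} = - \frac{1}{46} \approx -0.021739$)
$d{\left(q \right)} = - \frac{1}{46 q}$
$t = \frac{33641}{19446}$ ($t = - \frac{33641}{-19446} = \left(-33641\right) \left(- \frac{1}{19446}\right) = \frac{33641}{19446} \approx 1.73$)
$\left(8284 + d{\left(-102 \right)}\right) + t = \left(8284 - \frac{1}{46 \left(-102\right)}\right) + \frac{33641}{19446} = \left(8284 - - \frac{1}{4692}\right) + \frac{33641}{19446} = \left(8284 + \frac{1}{4692}\right) + \frac{33641}{19446} = \frac{38868529}{4692} + \frac{33641}{19446} = \frac{125999209751}{15206772}$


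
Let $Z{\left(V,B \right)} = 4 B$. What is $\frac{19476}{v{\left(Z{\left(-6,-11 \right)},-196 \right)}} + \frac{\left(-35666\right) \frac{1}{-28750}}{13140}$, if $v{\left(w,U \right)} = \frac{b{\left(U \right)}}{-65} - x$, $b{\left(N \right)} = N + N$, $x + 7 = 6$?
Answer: $\frac{239120249899681}{86321587500} \approx 2770.1$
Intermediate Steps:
$x = -1$ ($x = -7 + 6 = -1$)
$b{\left(N \right)} = 2 N$
$v{\left(w,U \right)} = 1 - \frac{2 U}{65}$ ($v{\left(w,U \right)} = \frac{2 U}{-65} - -1 = 2 U \left(- \frac{1}{65}\right) + 1 = - \frac{2 U}{65} + 1 = 1 - \frac{2 U}{65}$)
$\frac{19476}{v{\left(Z{\left(-6,-11 \right)},-196 \right)}} + \frac{\left(-35666\right) \frac{1}{-28750}}{13140} = \frac{19476}{1 - - \frac{392}{65}} + \frac{\left(-35666\right) \frac{1}{-28750}}{13140} = \frac{19476}{1 + \frac{392}{65}} + \left(-35666\right) \left(- \frac{1}{28750}\right) \frac{1}{13140} = \frac{19476}{\frac{457}{65}} + \frac{17833}{14375} \cdot \frac{1}{13140} = 19476 \cdot \frac{65}{457} + \frac{17833}{188887500} = \frac{1265940}{457} + \frac{17833}{188887500} = \frac{239120249899681}{86321587500}$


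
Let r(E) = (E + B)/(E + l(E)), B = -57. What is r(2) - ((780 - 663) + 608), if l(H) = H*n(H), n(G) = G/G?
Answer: -2955/4 ≈ -738.75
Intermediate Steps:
n(G) = 1
l(H) = H (l(H) = H*1 = H)
r(E) = (-57 + E)/(2*E) (r(E) = (E - 57)/(E + E) = (-57 + E)/((2*E)) = (-57 + E)*(1/(2*E)) = (-57 + E)/(2*E))
r(2) - ((780 - 663) + 608) = (½)*(-57 + 2)/2 - ((780 - 663) + 608) = (½)*(½)*(-55) - (117 + 608) = -55/4 - 1*725 = -55/4 - 725 = -2955/4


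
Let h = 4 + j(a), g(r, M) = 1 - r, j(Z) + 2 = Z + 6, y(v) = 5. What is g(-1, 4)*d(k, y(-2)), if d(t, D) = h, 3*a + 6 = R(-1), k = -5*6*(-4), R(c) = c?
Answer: 34/3 ≈ 11.333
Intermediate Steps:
k = 120 (k = -30*(-4) = 120)
a = -7/3 (a = -2 + (⅓)*(-1) = -2 - ⅓ = -7/3 ≈ -2.3333)
j(Z) = 4 + Z (j(Z) = -2 + (Z + 6) = -2 + (6 + Z) = 4 + Z)
h = 17/3 (h = 4 + (4 - 7/3) = 4 + 5/3 = 17/3 ≈ 5.6667)
d(t, D) = 17/3
g(-1, 4)*d(k, y(-2)) = (1 - 1*(-1))*(17/3) = (1 + 1)*(17/3) = 2*(17/3) = 34/3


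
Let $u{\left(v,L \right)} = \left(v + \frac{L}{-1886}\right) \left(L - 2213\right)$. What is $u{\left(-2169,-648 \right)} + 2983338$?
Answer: $\frac{8664155757}{943} \approx 9.1879 \cdot 10^{6}$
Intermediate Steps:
$u{\left(v,L \right)} = \left(-2213 + L\right) \left(v - \frac{L}{1886}\right)$ ($u{\left(v,L \right)} = \left(v + L \left(- \frac{1}{1886}\right)\right) \left(-2213 + L\right) = \left(v - \frac{L}{1886}\right) \left(-2213 + L\right) = \left(-2213 + L\right) \left(v - \frac{L}{1886}\right)$)
$u{\left(-2169,-648 \right)} + 2983338 = \left(\left(-2213\right) \left(-2169\right) - \frac{\left(-648\right)^{2}}{1886} + \frac{2213}{1886} \left(-648\right) - -1405512\right) + 2983338 = \left(4799997 - \frac{209952}{943} - \frac{717012}{943} + 1405512\right) + 2983338 = \frac{5850868023}{943} + 2983338 = \frac{8664155757}{943}$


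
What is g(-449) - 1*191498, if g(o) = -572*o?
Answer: 65330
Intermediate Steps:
g(-449) - 1*191498 = -572*(-449) - 1*191498 = 256828 - 191498 = 65330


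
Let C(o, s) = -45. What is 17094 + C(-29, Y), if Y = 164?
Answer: 17049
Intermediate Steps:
17094 + C(-29, Y) = 17094 - 45 = 17049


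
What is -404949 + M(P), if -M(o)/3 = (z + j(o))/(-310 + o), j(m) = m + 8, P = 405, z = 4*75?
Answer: -38472294/95 ≈ -4.0497e+5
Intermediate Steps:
z = 300
j(m) = 8 + m
M(o) = -3*(308 + o)/(-310 + o) (M(o) = -3*(300 + (8 + o))/(-310 + o) = -3*(308 + o)/(-310 + o))
-404949 + M(P) = -404949 + 3*(-308 - 1*405)/(-310 + 405) = -404949 + 3*(-308 - 405)/95 = -404949 + 3*(1/95)*(-713) = -404949 - 2139/95 = -38472294/95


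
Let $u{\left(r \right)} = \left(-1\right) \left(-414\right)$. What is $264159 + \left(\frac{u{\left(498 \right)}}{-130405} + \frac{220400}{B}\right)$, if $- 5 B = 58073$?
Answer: $\frac{2000334903328613}{7573009565} \approx 2.6414 \cdot 10^{5}$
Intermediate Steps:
$B = - \frac{58073}{5}$ ($B = \left(- \frac{1}{5}\right) 58073 = - \frac{58073}{5} \approx -11615.0$)
$u{\left(r \right)} = 414$
$264159 + \left(\frac{u{\left(498 \right)}}{-130405} + \frac{220400}{B}\right) = 264159 + \left(\frac{414}{-130405} + \frac{220400}{- \frac{58073}{5}}\right) = 264159 + \left(414 \left(- \frac{1}{130405}\right) + 220400 \left(- \frac{5}{58073}\right)\right) = 264159 - \frac{143730352222}{7573009565} = \frac{2000334903328613}{7573009565}$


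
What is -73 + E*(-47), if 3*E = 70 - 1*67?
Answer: -120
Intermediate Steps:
E = 1 (E = (70 - 1*67)/3 = (70 - 67)/3 = (⅓)*3 = 1)
-73 + E*(-47) = -73 + 1*(-47) = -73 - 47 = -120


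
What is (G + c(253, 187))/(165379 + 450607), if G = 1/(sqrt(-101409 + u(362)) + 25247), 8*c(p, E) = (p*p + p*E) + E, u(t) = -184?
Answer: 35543558956595/1570795350622288 - I*sqrt(101593)/392698837655572 ≈ 0.022628 - 8.1166e-13*I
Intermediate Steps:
c(p, E) = E/8 + p**2/8 + E*p/8 (c(p, E) = ((p*p + p*E) + E)/8 = ((p**2 + E*p) + E)/8 = (E + p**2 + E*p)/8 = E/8 + p**2/8 + E*p/8)
G = 1/(25247 + I*sqrt(101593)) (G = 1/(sqrt(-101409 - 184) + 25247) = 1/(sqrt(-101593) + 25247) = 1/(I*sqrt(101593) + 25247) = 1/(25247 + I*sqrt(101593)) ≈ 3.9602e-5 - 5.0e-7*I)
(G + c(253, 187))/(165379 + 450607) = ((25247/637512602 - I*sqrt(101593)/637512602) + ((1/8)*187 + (1/8)*253**2 + (1/8)*187*253))/(165379 + 450607) = ((25247/637512602 - I*sqrt(101593)/637512602) + (187/8 + (1/8)*64009 + 47311/8))/615986 = ((25247/637512602 - I*sqrt(101593)/637512602) + (187/8 + 64009/8 + 47311/8))*(1/615986) = ((25247/637512602 - I*sqrt(101593)/637512602) + 111507/8)*(1/615986) = (35543558956595/2550050408 - I*sqrt(101593)/637512602)*(1/615986) = 35543558956595/1570795350622288 - I*sqrt(101593)/392698837655572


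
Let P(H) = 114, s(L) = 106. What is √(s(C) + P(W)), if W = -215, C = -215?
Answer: 2*√55 ≈ 14.832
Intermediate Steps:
√(s(C) + P(W)) = √(106 + 114) = √220 = 2*√55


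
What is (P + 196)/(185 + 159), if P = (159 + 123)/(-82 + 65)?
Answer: 1525/2924 ≈ 0.52155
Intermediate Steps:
P = -282/17 (P = 282/(-17) = 282*(-1/17) = -282/17 ≈ -16.588)
(P + 196)/(185 + 159) = (-282/17 + 196)/(185 + 159) = (3050/17)/344 = (3050/17)*(1/344) = 1525/2924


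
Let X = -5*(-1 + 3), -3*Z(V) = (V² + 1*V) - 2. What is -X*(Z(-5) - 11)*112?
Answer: -19040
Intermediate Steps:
Z(V) = ⅔ - V/3 - V²/3 (Z(V) = -((V² + 1*V) - 2)/3 = -((V² + V) - 2)/3 = -((V + V²) - 2)/3 = -(-2 + V + V²)/3 = ⅔ - V/3 - V²/3)
X = -10 (X = -5*2 = -10)
-X*(Z(-5) - 11)*112 = -(-10*((⅔ - ⅓*(-5) - ⅓*(-5)²) - 11))*112 = -(-10*((⅔ + 5/3 - ⅓*25) - 11))*112 = -(-10*((⅔ + 5/3 - 25/3) - 11))*112 = -(-10*(-6 - 11))*112 = -(-10*(-17))*112 = -170*112 = -1*19040 = -19040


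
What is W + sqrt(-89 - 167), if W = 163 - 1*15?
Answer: 148 + 16*I ≈ 148.0 + 16.0*I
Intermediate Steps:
W = 148 (W = 163 - 15 = 148)
W + sqrt(-89 - 167) = 148 + sqrt(-89 - 167) = 148 + sqrt(-256) = 148 + 16*I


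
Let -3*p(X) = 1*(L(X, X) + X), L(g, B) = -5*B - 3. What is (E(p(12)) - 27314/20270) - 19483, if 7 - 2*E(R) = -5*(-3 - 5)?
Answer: -395282179/20270 ≈ -19501.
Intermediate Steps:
L(g, B) = -3 - 5*B
p(X) = 1 + 4*X/3 (p(X) = -((-3 - 5*X) + X)/3 = -(-3 - 4*X)/3 = 1 + 4*X/3)
E(R) = -33/2 (E(R) = 7/2 - (-5)*(-3 - 5)/2 = 7/2 - (-5)*(-8)/2 = 7/2 - ½*40 = 7/2 - 20 = -33/2)
(E(p(12)) - 27314/20270) - 19483 = (-33/2 - 27314/20270) - 19483 = (-33/2 - 27314*1/20270) - 19483 = (-33/2 - 13657/10135) - 19483 = -361769/20270 - 19483 = -395282179/20270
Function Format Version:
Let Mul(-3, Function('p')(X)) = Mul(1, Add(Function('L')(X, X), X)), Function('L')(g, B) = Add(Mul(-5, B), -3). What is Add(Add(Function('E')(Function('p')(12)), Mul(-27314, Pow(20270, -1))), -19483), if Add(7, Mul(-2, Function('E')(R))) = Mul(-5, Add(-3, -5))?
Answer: Rational(-395282179, 20270) ≈ -19501.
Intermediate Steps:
Function('L')(g, B) = Add(-3, Mul(-5, B))
Function('p')(X) = Add(1, Mul(Rational(4, 3), X)) (Function('p')(X) = Mul(Rational(-1, 3), Mul(1, Add(Add(-3, Mul(-5, X)), X))) = Mul(Rational(-1, 3), Mul(1, Add(-3, Mul(-4, X)))) = Mul(Rational(-1, 3), Add(-3, Mul(-4, X))) = Add(1, Mul(Rational(4, 3), X)))
Function('E')(R) = Rational(-33, 2) (Function('E')(R) = Add(Rational(7, 2), Mul(Rational(-1, 2), Mul(-5, Add(-3, -5)))) = Add(Rational(7, 2), Mul(Rational(-1, 2), Mul(-5, -8))) = Add(Rational(7, 2), Mul(Rational(-1, 2), 40)) = Add(Rational(7, 2), -20) = Rational(-33, 2))
Add(Add(Function('E')(Function('p')(12)), Mul(-27314, Pow(20270, -1))), -19483) = Add(Add(Rational(-33, 2), Mul(-27314, Pow(20270, -1))), -19483) = Add(Add(Rational(-33, 2), Mul(-27314, Rational(1, 20270))), -19483) = Add(Add(Rational(-33, 2), Rational(-13657, 10135)), -19483) = Add(Rational(-361769, 20270), -19483) = Rational(-395282179, 20270)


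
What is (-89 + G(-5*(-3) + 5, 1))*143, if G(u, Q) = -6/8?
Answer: -51337/4 ≈ -12834.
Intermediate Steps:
G(u, Q) = -¾ (G(u, Q) = -6*⅛ = -¾)
(-89 + G(-5*(-3) + 5, 1))*143 = (-89 - ¾)*143 = -359/4*143 = -51337/4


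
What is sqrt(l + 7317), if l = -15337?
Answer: 2*I*sqrt(2005) ≈ 89.554*I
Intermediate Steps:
sqrt(l + 7317) = sqrt(-15337 + 7317) = sqrt(-8020) = 2*I*sqrt(2005)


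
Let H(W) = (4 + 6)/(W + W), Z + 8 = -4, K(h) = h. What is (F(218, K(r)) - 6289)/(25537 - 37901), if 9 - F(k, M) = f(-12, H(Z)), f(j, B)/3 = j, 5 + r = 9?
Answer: 1561/3091 ≈ 0.50501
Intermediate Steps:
r = 4 (r = -5 + 9 = 4)
Z = -12 (Z = -8 - 4 = -12)
H(W) = 5/W (H(W) = 10/((2*W)) = 10*(1/(2*W)) = 5/W)
f(j, B) = 3*j
F(k, M) = 45 (F(k, M) = 9 - 3*(-12) = 9 - 1*(-36) = 9 + 36 = 45)
(F(218, K(r)) - 6289)/(25537 - 37901) = (45 - 6289)/(25537 - 37901) = -6244/(-12364) = -6244*(-1/12364) = 1561/3091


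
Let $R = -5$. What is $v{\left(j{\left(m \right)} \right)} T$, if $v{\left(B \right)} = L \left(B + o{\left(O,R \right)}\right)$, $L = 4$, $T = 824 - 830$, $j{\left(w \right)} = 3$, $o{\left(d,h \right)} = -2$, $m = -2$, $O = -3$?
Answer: $-24$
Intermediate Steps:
$T = -6$ ($T = 824 - 830 = -6$)
$v{\left(B \right)} = -8 + 4 B$ ($v{\left(B \right)} = 4 \left(B - 2\right) = 4 \left(-2 + B\right) = -8 + 4 B$)
$v{\left(j{\left(m \right)} \right)} T = \left(-8 + 4 \cdot 3\right) \left(-6\right) = \left(-8 + 12\right) \left(-6\right) = 4 \left(-6\right) = -24$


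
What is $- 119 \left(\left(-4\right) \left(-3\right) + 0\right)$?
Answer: $-1428$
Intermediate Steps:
$- 119 \left(\left(-4\right) \left(-3\right) + 0\right) = - 119 \left(12 + 0\right) = \left(-119\right) 12 = -1428$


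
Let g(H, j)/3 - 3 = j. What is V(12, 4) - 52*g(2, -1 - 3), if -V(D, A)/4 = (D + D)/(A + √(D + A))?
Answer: 144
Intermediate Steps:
g(H, j) = 9 + 3*j
V(D, A) = -8*D/(A + √(A + D)) (V(D, A) = -4*(D + D)/(A + √(D + A)) = -4*2*D/(A + √(A + D)) = -8*D/(A + √(A + D)))
V(12, 4) - 52*g(2, -1 - 3) = -8*12/(4 + √(4 + 12)) - 52*(9 + 3*(-1 - 3)) = -8*12/(4 + √16) - 52*(9 + 3*(-4)) = -8*12/(4 + 4) - 52*(9 - 12) = -8*12/8 - 52*(-3) = -8*12*⅛ + 156 = -12 + 156 = 144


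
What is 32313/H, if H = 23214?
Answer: 10771/7738 ≈ 1.3920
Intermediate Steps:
32313/H = 32313/23214 = 32313*(1/23214) = 10771/7738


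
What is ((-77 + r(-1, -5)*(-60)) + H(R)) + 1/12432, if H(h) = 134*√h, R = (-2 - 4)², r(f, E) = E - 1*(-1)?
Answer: 12021745/12432 ≈ 967.00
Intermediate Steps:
r(f, E) = 1 + E (r(f, E) = E + 1 = 1 + E)
R = 36 (R = (-6)² = 36)
((-77 + r(-1, -5)*(-60)) + H(R)) + 1/12432 = ((-77 + (1 - 5)*(-60)) + 134*√36) + 1/12432 = ((-77 - 4*(-60)) + 134*6) + 1/12432 = ((-77 + 240) + 804) + 1/12432 = (163 + 804) + 1/12432 = 967 + 1/12432 = 12021745/12432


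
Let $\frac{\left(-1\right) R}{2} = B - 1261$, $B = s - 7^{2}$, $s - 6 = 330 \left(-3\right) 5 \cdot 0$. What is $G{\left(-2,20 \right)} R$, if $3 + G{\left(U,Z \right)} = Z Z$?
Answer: $1035376$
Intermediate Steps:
$s = 6$ ($s = 6 + 330 \left(-3\right) 5 \cdot 0 = 6 + 330 \left(\left(-15\right) 0\right) = 6 + 330 \cdot 0 = 6 + 0 = 6$)
$B = -43$ ($B = 6 - 7^{2} = 6 - 49 = -43$)
$G{\left(U,Z \right)} = -3 + Z^{2}$ ($G{\left(U,Z \right)} = -3 + Z Z = -3 + Z^{2}$)
$R = 2608$ ($R = - 2 \left(-43 - 1261\right) = \left(-2\right) \left(-1304\right) = 2608$)
$G{\left(-2,20 \right)} R = \left(-3 + 20^{2}\right) 2608 = \left(-3 + 400\right) 2608 = 397 \cdot 2608 = 1035376$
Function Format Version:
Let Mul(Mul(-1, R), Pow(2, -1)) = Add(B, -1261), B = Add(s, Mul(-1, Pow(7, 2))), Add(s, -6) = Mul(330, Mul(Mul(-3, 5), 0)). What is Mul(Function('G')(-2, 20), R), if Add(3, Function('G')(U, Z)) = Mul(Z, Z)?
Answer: 1035376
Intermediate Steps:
s = 6 (s = Add(6, Mul(330, Mul(Mul(-3, 5), 0))) = Add(6, Mul(330, Mul(-15, 0))) = Add(6, Mul(330, 0)) = Add(6, 0) = 6)
B = -43 (B = Add(6, Mul(-1, Pow(7, 2))) = Add(6, Mul(-1, 49)) = Add(6, -49) = -43)
Function('G')(U, Z) = Add(-3, Pow(Z, 2)) (Function('G')(U, Z) = Add(-3, Mul(Z, Z)) = Add(-3, Pow(Z, 2)))
R = 2608 (R = Mul(-2, Add(-43, -1261)) = Mul(-2, -1304) = 2608)
Mul(Function('G')(-2, 20), R) = Mul(Add(-3, Pow(20, 2)), 2608) = Mul(Add(-3, 400), 2608) = Mul(397, 2608) = 1035376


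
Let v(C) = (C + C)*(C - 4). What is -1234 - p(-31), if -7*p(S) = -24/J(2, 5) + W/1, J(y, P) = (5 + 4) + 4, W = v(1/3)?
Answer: -1011148/819 ≈ -1234.6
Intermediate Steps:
v(C) = 2*C*(-4 + C) (v(C) = (2*C)*(-4 + C) = 2*C*(-4 + C))
W = -22/9 (W = 2*(-4 + 1/3)/3 = 2*(⅓)*(-4 + ⅓) = 2*(⅓)*(-11/3) = -22/9 ≈ -2.4444)
J(y, P) = 13 (J(y, P) = 9 + 4 = 13)
p(S) = 502/819 (p(S) = -(-24/13 - 22/9/1)/7 = -(-24*1/13 - 22/9*1)/7 = -(-24/13 - 22/9)/7 = -⅐*(-502/117) = 502/819)
-1234 - p(-31) = -1234 - 1*502/819 = -1234 - 502/819 = -1011148/819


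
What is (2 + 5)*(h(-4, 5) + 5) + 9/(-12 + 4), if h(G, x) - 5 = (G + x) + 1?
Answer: 663/8 ≈ 82.875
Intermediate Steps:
h(G, x) = 6 + G + x (h(G, x) = 5 + ((G + x) + 1) = 5 + (1 + G + x) = 6 + G + x)
(2 + 5)*(h(-4, 5) + 5) + 9/(-12 + 4) = (2 + 5)*((6 - 4 + 5) + 5) + 9/(-12 + 4) = 7*(7 + 5) + 9/(-8) = 7*12 - ⅛*9 = 84 - 9/8 = 663/8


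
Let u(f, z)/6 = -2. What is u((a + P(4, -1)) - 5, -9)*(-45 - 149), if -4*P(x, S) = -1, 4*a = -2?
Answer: 2328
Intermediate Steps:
a = -½ (a = (¼)*(-2) = -½ ≈ -0.50000)
P(x, S) = ¼ (P(x, S) = -¼*(-1) = ¼)
u(f, z) = -12 (u(f, z) = 6*(-2) = -12)
u((a + P(4, -1)) - 5, -9)*(-45 - 149) = -12*(-45 - 149) = -12*(-194) = 2328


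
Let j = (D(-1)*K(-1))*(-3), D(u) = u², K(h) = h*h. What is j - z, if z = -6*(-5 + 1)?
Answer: -27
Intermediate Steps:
K(h) = h²
j = -3 (j = ((-1)²*(-1)²)*(-3) = (1*1)*(-3) = 1*(-3) = -3)
z = 24 (z = -6*(-4) = 24)
j - z = -3 - 1*24 = -3 - 24 = -27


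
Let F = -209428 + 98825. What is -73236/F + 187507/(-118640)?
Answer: -12050117681/13121939920 ≈ -0.91832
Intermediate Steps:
F = -110603
-73236/F + 187507/(-118640) = -73236/(-110603) + 187507/(-118640) = -73236*(-1/110603) + 187507*(-1/118640) = 73236/110603 - 187507/118640 = -12050117681/13121939920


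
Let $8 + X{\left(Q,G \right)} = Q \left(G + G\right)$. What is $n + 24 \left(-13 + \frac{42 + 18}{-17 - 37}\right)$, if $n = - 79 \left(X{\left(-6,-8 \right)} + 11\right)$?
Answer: $- \frac{24479}{3} \approx -8159.7$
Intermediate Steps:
$X{\left(Q,G \right)} = -8 + 2 G Q$ ($X{\left(Q,G \right)} = -8 + Q \left(G + G\right) = -8 + Q 2 G = -8 + 2 G Q$)
$n = -7821$ ($n = - 79 \left(\left(-8 + 2 \left(-8\right) \left(-6\right)\right) + 11\right) = - 79 \left(\left(-8 + 96\right) + 11\right) = - 79 \left(88 + 11\right) = \left(-79\right) 99 = -7821$)
$n + 24 \left(-13 + \frac{42 + 18}{-17 - 37}\right) = -7821 + 24 \left(-13 + \frac{42 + 18}{-17 - 37}\right) = -7821 + 24 \left(-13 + \frac{60}{-17 - 37}\right) = -7821 + 24 \left(-13 + \frac{60}{-54}\right) = -7821 + 24 \left(-13 + 60 \left(- \frac{1}{54}\right)\right) = -7821 + 24 \left(-13 - \frac{10}{9}\right) = -7821 + 24 \left(- \frac{127}{9}\right) = -7821 - \frac{1016}{3} = - \frac{24479}{3}$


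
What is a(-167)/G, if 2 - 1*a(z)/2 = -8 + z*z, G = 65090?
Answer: -27879/32545 ≈ -0.85663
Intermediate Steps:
a(z) = 20 - 2*z² (a(z) = 4 - 2*(-8 + z*z) = 4 - 2*(-8 + z²) = 4 + (16 - 2*z²) = 20 - 2*z²)
a(-167)/G = (20 - 2*(-167)²)/65090 = (20 - 2*27889)*(1/65090) = (20 - 55778)*(1/65090) = -55758*1/65090 = -27879/32545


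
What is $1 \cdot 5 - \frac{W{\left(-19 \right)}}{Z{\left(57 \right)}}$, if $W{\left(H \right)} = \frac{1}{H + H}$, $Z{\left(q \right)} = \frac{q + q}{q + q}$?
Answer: $\frac{191}{38} \approx 5.0263$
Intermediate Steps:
$Z{\left(q \right)} = 1$ ($Z{\left(q \right)} = \frac{2 q}{2 q} = 2 q \frac{1}{2 q} = 1$)
$W{\left(H \right)} = \frac{1}{2 H}$
$1 \cdot 5 - \frac{W{\left(-19 \right)}}{Z{\left(57 \right)}} = 1 \cdot 5 - \frac{\frac{1}{2} \frac{1}{-19}}{1} = 5 - \frac{1}{2} \left(- \frac{1}{19}\right) 1 = 5 - \left(- \frac{1}{38}\right) 1 = 5 - - \frac{1}{38} = 5 + \frac{1}{38} = \frac{191}{38}$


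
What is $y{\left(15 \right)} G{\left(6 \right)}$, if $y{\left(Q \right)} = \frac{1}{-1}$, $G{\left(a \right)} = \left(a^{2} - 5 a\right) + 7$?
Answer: $-13$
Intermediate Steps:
$G{\left(a \right)} = 7 + a^{2} - 5 a$
$y{\left(Q \right)} = -1$
$y{\left(15 \right)} G{\left(6 \right)} = - (7 + 6^{2} - 30) = - (7 + 36 - 30) = \left(-1\right) 13 = -13$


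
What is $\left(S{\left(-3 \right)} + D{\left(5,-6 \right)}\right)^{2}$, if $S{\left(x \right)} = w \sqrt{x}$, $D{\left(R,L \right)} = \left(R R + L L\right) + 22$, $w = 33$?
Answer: $3622 + 5478 i \sqrt{3} \approx 3622.0 + 9488.2 i$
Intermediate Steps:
$D{\left(R,L \right)} = 22 + L^{2} + R^{2}$ ($D{\left(R,L \right)} = \left(R^{2} + L^{2}\right) + 22 = \left(L^{2} + R^{2}\right) + 22 = 22 + L^{2} + R^{2}$)
$S{\left(x \right)} = 33 \sqrt{x}$
$\left(S{\left(-3 \right)} + D{\left(5,-6 \right)}\right)^{2} = \left(33 \sqrt{-3} + \left(22 + \left(-6\right)^{2} + 5^{2}\right)\right)^{2} = \left(33 i \sqrt{3} + \left(22 + 36 + 25\right)\right)^{2} = \left(33 i \sqrt{3} + 83\right)^{2} = \left(83 + 33 i \sqrt{3}\right)^{2}$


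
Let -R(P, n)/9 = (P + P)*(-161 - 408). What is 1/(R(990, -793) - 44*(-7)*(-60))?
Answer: 1/10121100 ≈ 9.8804e-8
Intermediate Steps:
R(P, n) = 10242*P (R(P, n) = -9*(P + P)*(-161 - 408) = -9*2*P*(-569) = -(-10242)*P = 10242*P)
1/(R(990, -793) - 44*(-7)*(-60)) = 1/(10242*990 - 44*(-7)*(-60)) = 1/(10139580 + 308*(-60)) = 1/(10139580 - 18480) = 1/10121100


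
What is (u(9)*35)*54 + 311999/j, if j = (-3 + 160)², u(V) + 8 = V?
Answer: 46898609/24649 ≈ 1902.7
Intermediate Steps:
u(V) = -8 + V
j = 24649 (j = 157² = 24649)
(u(9)*35)*54 + 311999/j = ((-8 + 9)*35)*54 + 311999/24649 = (1*35)*54 + 311999*(1/24649) = 35*54 + 311999/24649 = 1890 + 311999/24649 = 46898609/24649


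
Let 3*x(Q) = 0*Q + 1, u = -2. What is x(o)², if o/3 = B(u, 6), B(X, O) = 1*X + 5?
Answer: ⅑ ≈ 0.11111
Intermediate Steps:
B(X, O) = 5 + X (B(X, O) = X + 5 = 5 + X)
o = 9 (o = 3*(5 - 2) = 3*3 = 9)
x(Q) = ⅓ (x(Q) = (0*Q + 1)/3 = (0 + 1)/3 = (⅓)*1 = ⅓)
x(o)² = (⅓)² = ⅑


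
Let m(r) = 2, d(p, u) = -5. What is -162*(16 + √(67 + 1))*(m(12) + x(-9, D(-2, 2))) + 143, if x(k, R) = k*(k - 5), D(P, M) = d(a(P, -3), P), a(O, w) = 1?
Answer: -331633 - 41472*√17 ≈ -5.0263e+5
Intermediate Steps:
D(P, M) = -5
x(k, R) = k*(-5 + k)
-162*(16 + √(67 + 1))*(m(12) + x(-9, D(-2, 2))) + 143 = -162*(16 + √(67 + 1))*(2 - 9*(-5 - 9)) + 143 = -162*(16 + √68)*(2 - 9*(-14)) + 143 = -162*(16 + 2*√17)*(2 + 126) + 143 = -162*(16 + 2*√17)*128 + 143 = -162*(2048 + 256*√17) + 143 = (-331776 - 41472*√17) + 143 = -331633 - 41472*√17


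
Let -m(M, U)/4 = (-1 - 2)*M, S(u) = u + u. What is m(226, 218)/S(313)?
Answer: 1356/313 ≈ 4.3323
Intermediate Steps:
S(u) = 2*u
m(M, U) = 12*M (m(M, U) = -4*(-1 - 2)*M = -(-12)*M = 12*M)
m(226, 218)/S(313) = (12*226)/((2*313)) = 2712/626 = 2712*(1/626) = 1356/313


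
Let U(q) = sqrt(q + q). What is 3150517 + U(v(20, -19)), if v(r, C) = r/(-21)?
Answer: 3150517 + 2*I*sqrt(210)/21 ≈ 3.1505e+6 + 1.3801*I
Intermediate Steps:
v(r, C) = -r/21 (v(r, C) = r*(-1/21) = -r/21)
U(q) = sqrt(2)*sqrt(q) (U(q) = sqrt(2*q) = sqrt(2)*sqrt(q))
3150517 + U(v(20, -19)) = 3150517 + sqrt(2)*sqrt(-1/21*20) = 3150517 + sqrt(2)*sqrt(-20/21) = 3150517 + sqrt(2)*(2*I*sqrt(105)/21) = 3150517 + 2*I*sqrt(210)/21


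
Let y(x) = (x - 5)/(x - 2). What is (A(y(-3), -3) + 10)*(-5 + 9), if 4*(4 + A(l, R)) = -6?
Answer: 18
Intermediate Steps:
y(x) = (-5 + x)/(-2 + x)
A(l, R) = -11/2 (A(l, R) = -4 + (¼)*(-6) = -4 - 3/2 = -11/2)
(A(y(-3), -3) + 10)*(-5 + 9) = (-11/2 + 10)*(-5 + 9) = (9/2)*4 = 18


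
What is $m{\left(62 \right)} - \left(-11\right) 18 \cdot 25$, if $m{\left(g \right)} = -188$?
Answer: $4762$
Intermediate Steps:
$m{\left(62 \right)} - \left(-11\right) 18 \cdot 25 = -188 - \left(-11\right) 18 \cdot 25 = -188 - \left(-198\right) 25 = -188 - -4950 = -188 + 4950 = 4762$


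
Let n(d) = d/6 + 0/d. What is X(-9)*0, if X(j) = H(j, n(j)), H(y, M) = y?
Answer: 0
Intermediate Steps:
n(d) = d/6 (n(d) = d*(⅙) + 0 = d/6 + 0 = d/6)
X(j) = j
X(-9)*0 = -9*0 = 0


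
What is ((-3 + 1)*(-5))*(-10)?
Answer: -100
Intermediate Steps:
((-3 + 1)*(-5))*(-10) = -2*(-5)*(-10) = 10*(-10) = -100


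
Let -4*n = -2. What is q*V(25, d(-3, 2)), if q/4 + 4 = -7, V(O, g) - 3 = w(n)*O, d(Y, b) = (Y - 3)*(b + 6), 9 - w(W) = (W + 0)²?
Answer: -9757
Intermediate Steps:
n = ½ (n = -¼*(-2) = ½ ≈ 0.50000)
w(W) = 9 - W² (w(W) = 9 - (W + 0)² = 9 - W²)
d(Y, b) = (-3 + Y)*(6 + b)
V(O, g) = 3 + 35*O/4 (V(O, g) = 3 + (9 - (½)²)*O = 3 + (9 - 1*¼)*O = 3 + (9 - ¼)*O = 3 + 35*O/4)
q = -44 (q = -16 + 4*(-7) = -16 - 28 = -44)
q*V(25, d(-3, 2)) = -44*(3 + (35/4)*25) = -44*(3 + 875/4) = -44*887/4 = -9757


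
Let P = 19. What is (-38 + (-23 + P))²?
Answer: 1764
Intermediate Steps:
(-38 + (-23 + P))² = (-38 + (-23 + 19))² = (-38 - 4)² = (-42)² = 1764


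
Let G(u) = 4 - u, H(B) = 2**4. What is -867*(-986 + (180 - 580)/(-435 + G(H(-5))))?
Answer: 127258838/149 ≈ 8.5409e+5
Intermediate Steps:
H(B) = 16
-867*(-986 + (180 - 580)/(-435 + G(H(-5)))) = -867*(-986 + (180 - 580)/(-435 + (4 - 1*16))) = -867*(-986 - 400/(-435 + (4 - 16))) = -867*(-986 - 400/(-435 - 12)) = -867*(-986 - 400/(-447)) = -867*(-986 - 400*(-1/447)) = -867*(-986 + 400/447) = -867*(-440342/447) = 127258838/149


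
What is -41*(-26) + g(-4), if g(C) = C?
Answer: 1062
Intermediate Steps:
-41*(-26) + g(-4) = -41*(-26) - 4 = 1066 - 4 = 1062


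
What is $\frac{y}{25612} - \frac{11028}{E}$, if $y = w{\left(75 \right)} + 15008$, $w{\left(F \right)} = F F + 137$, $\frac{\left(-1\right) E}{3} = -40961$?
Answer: $\frac{378305129}{524546566} \approx 0.7212$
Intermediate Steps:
$E = 122883$ ($E = \left(-3\right) \left(-40961\right) = 122883$)
$w{\left(F \right)} = 137 + F^{2}$ ($w{\left(F \right)} = F^{2} + 137 = 137 + F^{2}$)
$y = 20770$ ($y = \left(137 + 75^{2}\right) + 15008 = \left(137 + 5625\right) + 15008 = 5762 + 15008 = 20770$)
$\frac{y}{25612} - \frac{11028}{E} = \frac{20770}{25612} - \frac{11028}{122883} = 20770 \cdot \frac{1}{25612} - \frac{3676}{40961} = \frac{10385}{12806} - \frac{3676}{40961} = \frac{378305129}{524546566}$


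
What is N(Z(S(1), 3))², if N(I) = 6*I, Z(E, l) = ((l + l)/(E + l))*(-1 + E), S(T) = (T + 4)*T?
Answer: 324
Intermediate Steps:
S(T) = T*(4 + T) (S(T) = (4 + T)*T = T*(4 + T))
Z(E, l) = 2*l*(-1 + E)/(E + l) (Z(E, l) = ((2*l)/(E + l))*(-1 + E) = (2*l/(E + l))*(-1 + E) = 2*l*(-1 + E)/(E + l))
N(Z(S(1), 3))² = (6*(2*3*(-1 + 1*(4 + 1))/(1*(4 + 1) + 3)))² = (6*(2*3*(-1 + 1*5)/(1*5 + 3)))² = (6*(2*3*(-1 + 5)/(5 + 3)))² = (6*(2*3*4/8))² = (6*(2*3*(⅛)*4))² = (6*3)² = 18² = 324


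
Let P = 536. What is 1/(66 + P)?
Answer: 1/602 ≈ 0.0016611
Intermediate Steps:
1/(66 + P) = 1/(66 + 536) = 1/602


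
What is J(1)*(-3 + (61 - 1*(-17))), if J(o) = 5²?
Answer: 1875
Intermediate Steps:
J(o) = 25
J(1)*(-3 + (61 - 1*(-17))) = 25*(-3 + (61 - 1*(-17))) = 25*(-3 + (61 + 17)) = 25*(-3 + 78) = 25*75 = 1875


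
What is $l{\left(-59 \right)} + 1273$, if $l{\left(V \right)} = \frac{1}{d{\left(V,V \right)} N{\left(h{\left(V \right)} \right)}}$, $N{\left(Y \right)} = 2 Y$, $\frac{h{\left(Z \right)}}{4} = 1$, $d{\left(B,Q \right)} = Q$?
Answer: $\frac{600855}{472} \approx 1273.0$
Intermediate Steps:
$h{\left(Z \right)} = 4$ ($h{\left(Z \right)} = 4 \cdot 1 = 4$)
$l{\left(V \right)} = \frac{1}{8 V}$ ($l{\left(V \right)} = \frac{1}{V 2 \cdot 4} = \frac{1}{V 8} = \frac{1}{V} \frac{1}{8} = \frac{1}{8 V}$)
$l{\left(-59 \right)} + 1273 = \frac{1}{8 \left(-59\right)} + 1273 = \frac{1}{8} \left(- \frac{1}{59}\right) + 1273 = - \frac{1}{472} + 1273 = \frac{600855}{472}$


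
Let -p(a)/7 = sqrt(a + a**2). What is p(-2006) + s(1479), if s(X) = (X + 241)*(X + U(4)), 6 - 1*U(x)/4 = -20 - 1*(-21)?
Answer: 2578280 - 7*sqrt(4022030) ≈ 2.5642e+6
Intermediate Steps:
U(x) = 20 (U(x) = 24 - 4*(-20 - 1*(-21)) = 24 - 4*(-20 + 21) = 24 - 4*1 = 24 - 4 = 20)
s(X) = (20 + X)*(241 + X) (s(X) = (X + 241)*(X + 20) = (241 + X)*(20 + X) = (20 + X)*(241 + X))
p(a) = -7*sqrt(a + a**2)
p(-2006) + s(1479) = -7*sqrt(4022030) + (4820 + 1479**2 + 261*1479) = -7*sqrt(4022030) + (4820 + 2187441 + 386019) = -7*sqrt(4022030) + 2578280 = 2578280 - 7*sqrt(4022030)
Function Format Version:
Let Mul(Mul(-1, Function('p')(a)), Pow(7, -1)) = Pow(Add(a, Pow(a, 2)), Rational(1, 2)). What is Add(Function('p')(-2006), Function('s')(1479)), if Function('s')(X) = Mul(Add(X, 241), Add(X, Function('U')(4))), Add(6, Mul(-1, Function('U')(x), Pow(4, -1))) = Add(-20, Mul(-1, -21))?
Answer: Add(2578280, Mul(-7, Pow(4022030, Rational(1, 2)))) ≈ 2.5642e+6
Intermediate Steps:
Function('U')(x) = 20 (Function('U')(x) = Add(24, Mul(-4, Add(-20, Mul(-1, -21)))) = Add(24, Mul(-4, Add(-20, 21))) = Add(24, Mul(-4, 1)) = Add(24, -4) = 20)
Function('s')(X) = Mul(Add(20, X), Add(241, X)) (Function('s')(X) = Mul(Add(X, 241), Add(X, 20)) = Mul(Add(241, X), Add(20, X)) = Mul(Add(20, X), Add(241, X)))
Function('p')(a) = Mul(-7, Pow(Add(a, Pow(a, 2)), Rational(1, 2)))
Add(Function('p')(-2006), Function('s')(1479)) = Add(Mul(-7, Pow(Mul(-2006, Add(1, -2006)), Rational(1, 2))), Add(4820, Pow(1479, 2), Mul(261, 1479))) = Add(Mul(-7, Pow(Mul(-2006, -2005), Rational(1, 2))), Add(4820, 2187441, 386019)) = Add(Mul(-7, Pow(4022030, Rational(1, 2))), 2578280) = Add(2578280, Mul(-7, Pow(4022030, Rational(1, 2))))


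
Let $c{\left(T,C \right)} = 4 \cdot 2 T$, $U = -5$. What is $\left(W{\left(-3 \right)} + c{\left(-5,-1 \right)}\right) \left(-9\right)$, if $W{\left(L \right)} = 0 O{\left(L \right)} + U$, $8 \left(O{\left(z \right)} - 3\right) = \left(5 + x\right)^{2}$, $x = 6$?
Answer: $405$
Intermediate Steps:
$O{\left(z \right)} = \frac{145}{8}$ ($O{\left(z \right)} = 3 + \frac{\left(5 + 6\right)^{2}}{8} = 3 + \frac{11^{2}}{8} = 3 + \frac{1}{8} \cdot 121 = 3 + \frac{121}{8} = \frac{145}{8}$)
$W{\left(L \right)} = -5$ ($W{\left(L \right)} = 0 \cdot \frac{145}{8} - 5 = 0 - 5 = -5$)
$c{\left(T,C \right)} = 8 T$
$\left(W{\left(-3 \right)} + c{\left(-5,-1 \right)}\right) \left(-9\right) = \left(-5 + 8 \left(-5\right)\right) \left(-9\right) = \left(-5 - 40\right) \left(-9\right) = \left(-45\right) \left(-9\right) = 405$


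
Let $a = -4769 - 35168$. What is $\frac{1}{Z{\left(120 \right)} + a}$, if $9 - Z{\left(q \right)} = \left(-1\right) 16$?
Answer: $- \frac{1}{39912} \approx -2.5055 \cdot 10^{-5}$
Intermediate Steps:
$Z{\left(q \right)} = 25$ ($Z{\left(q \right)} = 9 - \left(-1\right) 16 = 9 - -16 = 9 + 16 = 25$)
$a = -39937$ ($a = -4769 - 35168 = -39937$)
$\frac{1}{Z{\left(120 \right)} + a} = \frac{1}{25 - 39937} = \frac{1}{-39912} = - \frac{1}{39912}$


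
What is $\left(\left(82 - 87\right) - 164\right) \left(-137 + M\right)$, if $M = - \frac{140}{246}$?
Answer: $\frac{2859649}{123} \approx 23249.0$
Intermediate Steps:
$M = - \frac{70}{123}$ ($M = \left(-140\right) \frac{1}{246} = - \frac{70}{123} \approx -0.56911$)
$\left(\left(82 - 87\right) - 164\right) \left(-137 + M\right) = \left(\left(82 - 87\right) - 164\right) \left(-137 - \frac{70}{123}\right) = \left(-5 - 164\right) \left(- \frac{16921}{123}\right) = \left(-169\right) \left(- \frac{16921}{123}\right) = \frac{2859649}{123}$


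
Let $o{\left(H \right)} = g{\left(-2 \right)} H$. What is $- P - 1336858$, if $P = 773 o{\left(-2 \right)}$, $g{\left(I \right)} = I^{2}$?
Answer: $-1330674$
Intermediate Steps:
$o{\left(H \right)} = 4 H$ ($o{\left(H \right)} = \left(-2\right)^{2} H = 4 H$)
$P = -6184$ ($P = 773 \cdot 4 \left(-2\right) = 773 \left(-8\right) = -6184$)
$- P - 1336858 = \left(-1\right) \left(-6184\right) - 1336858 = 6184 - 1336858 = -1330674$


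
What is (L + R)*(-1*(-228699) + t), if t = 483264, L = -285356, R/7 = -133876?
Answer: -870366223944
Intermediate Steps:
R = -937132 (R = 7*(-133876) = -937132)
(L + R)*(-1*(-228699) + t) = (-285356 - 937132)*(-1*(-228699) + 483264) = -1222488*(228699 + 483264) = -1222488*711963 = -870366223944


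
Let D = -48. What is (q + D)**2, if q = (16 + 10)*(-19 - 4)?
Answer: 417316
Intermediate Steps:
q = -598 (q = 26*(-23) = -598)
(q + D)**2 = (-598 - 48)**2 = (-646)**2 = 417316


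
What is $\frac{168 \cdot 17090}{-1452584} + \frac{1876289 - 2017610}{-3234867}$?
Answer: $- \frac{54061968557}{27969738371} \approx -1.9329$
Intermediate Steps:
$\frac{168 \cdot 17090}{-1452584} + \frac{1876289 - 2017610}{-3234867} = 2871120 \left(- \frac{1}{1452584}\right) + \left(1876289 - 2017610\right) \left(- \frac{1}{3234867}\right) = - \frac{51270}{25939} - - \frac{47107}{1078289} = - \frac{51270}{25939} + \frac{47107}{1078289} = - \frac{54061968557}{27969738371}$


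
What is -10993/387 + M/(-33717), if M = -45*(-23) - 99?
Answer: -123671071/4349493 ≈ -28.433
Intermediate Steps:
M = 936 (M = 1035 - 99 = 936)
-10993/387 + M/(-33717) = -10993/387 + 936/(-33717) = -10993*1/387 + 936*(-1/33717) = -10993/387 - 312/11239 = -123671071/4349493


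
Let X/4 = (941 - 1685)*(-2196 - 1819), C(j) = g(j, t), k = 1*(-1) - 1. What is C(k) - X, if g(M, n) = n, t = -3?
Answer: -11948643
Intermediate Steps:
k = -2 (k = -1 - 1 = -2)
C(j) = -3
X = 11948640 (X = 4*((941 - 1685)*(-2196 - 1819)) = 4*(-744*(-4015)) = 4*2987160 = 11948640)
C(k) - X = -3 - 1*11948640 = -3 - 11948640 = -11948643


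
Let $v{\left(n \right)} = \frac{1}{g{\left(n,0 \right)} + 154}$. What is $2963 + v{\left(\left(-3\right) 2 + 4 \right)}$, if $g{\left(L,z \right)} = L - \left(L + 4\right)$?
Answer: $\frac{444451}{150} \approx 2963.0$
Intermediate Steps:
$g{\left(L,z \right)} = -4$ ($g{\left(L,z \right)} = L - \left(4 + L\right) = -4$)
$v{\left(n \right)} = \frac{1}{150}$ ($v{\left(n \right)} = \frac{1}{-4 + 154} = \frac{1}{150}$)
$2963 + v{\left(\left(-3\right) 2 + 4 \right)} = 2963 + \frac{1}{150} = \frac{444451}{150}$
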